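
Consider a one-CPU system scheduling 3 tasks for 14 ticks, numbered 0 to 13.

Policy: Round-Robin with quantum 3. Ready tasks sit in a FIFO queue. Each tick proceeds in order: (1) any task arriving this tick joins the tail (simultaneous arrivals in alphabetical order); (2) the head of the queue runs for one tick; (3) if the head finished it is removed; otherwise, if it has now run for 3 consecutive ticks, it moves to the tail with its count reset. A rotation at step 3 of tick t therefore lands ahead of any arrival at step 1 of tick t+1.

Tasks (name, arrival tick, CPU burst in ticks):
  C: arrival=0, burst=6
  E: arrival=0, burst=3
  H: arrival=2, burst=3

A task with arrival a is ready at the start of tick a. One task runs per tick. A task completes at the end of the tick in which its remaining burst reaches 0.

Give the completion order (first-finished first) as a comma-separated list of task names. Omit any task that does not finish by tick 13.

t=0: queue=[C,E] q_used=0 → run C
t=1: queue=[C,E] q_used=1 → run C
t=2: queue=[C,E,H] q_used=2 → run C
t=3: queue=[E,H,C] q_used=0 → run E
t=4: queue=[E,H,C] q_used=1 → run E
t=5: queue=[E,H,C] q_used=2 → run E
t=6: queue=[H,C] q_used=0 → run H
t=7: queue=[H,C] q_used=1 → run H
t=8: queue=[H,C] q_used=2 → run H
t=9: queue=[C] q_used=0 → run C
t=10: queue=[C] q_used=1 → run C
t=11: queue=[C] q_used=2 → run C
t=12: (idle)
t=13: (idle)

completion order = E, H, C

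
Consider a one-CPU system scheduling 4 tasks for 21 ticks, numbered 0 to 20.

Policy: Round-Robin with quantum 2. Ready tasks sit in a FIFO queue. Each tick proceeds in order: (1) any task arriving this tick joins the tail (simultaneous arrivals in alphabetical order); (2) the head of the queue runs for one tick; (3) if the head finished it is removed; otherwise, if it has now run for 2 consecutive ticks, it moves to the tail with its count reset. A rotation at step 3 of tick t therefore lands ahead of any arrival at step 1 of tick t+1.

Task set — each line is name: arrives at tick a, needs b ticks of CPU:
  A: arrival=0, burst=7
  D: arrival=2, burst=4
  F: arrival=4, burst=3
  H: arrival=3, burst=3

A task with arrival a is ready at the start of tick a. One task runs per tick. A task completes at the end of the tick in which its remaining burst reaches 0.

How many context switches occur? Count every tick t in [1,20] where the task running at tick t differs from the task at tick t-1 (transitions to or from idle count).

context switches = 9

t=0: queue=[A] q_used=0 → run A
t=1: queue=[A] q_used=1 → run A
t=2: queue=[A,D] q_used=0 → run A
t=3: queue=[A,D,H] q_used=1 → run A
t=4: queue=[D,H,A,F] q_used=0 → run D
t=5: queue=[D,H,A,F] q_used=1 → run D
t=6: queue=[H,A,F,D] q_used=0 → run H
t=7: queue=[H,A,F,D] q_used=1 → run H
t=8: queue=[A,F,D,H] q_used=0 → run A
t=9: queue=[A,F,D,H] q_used=1 → run A
t=10: queue=[F,D,H,A] q_used=0 → run F
t=11: queue=[F,D,H,A] q_used=1 → run F
t=12: queue=[D,H,A,F] q_used=0 → run D
t=13: queue=[D,H,A,F] q_used=1 → run D
t=14: queue=[H,A,F] q_used=0 → run H
t=15: queue=[A,F] q_used=0 → run A
t=16: queue=[F] q_used=0 → run F
t=17: (idle)
t=18: (idle)
t=19: (idle)
t=20: (idle)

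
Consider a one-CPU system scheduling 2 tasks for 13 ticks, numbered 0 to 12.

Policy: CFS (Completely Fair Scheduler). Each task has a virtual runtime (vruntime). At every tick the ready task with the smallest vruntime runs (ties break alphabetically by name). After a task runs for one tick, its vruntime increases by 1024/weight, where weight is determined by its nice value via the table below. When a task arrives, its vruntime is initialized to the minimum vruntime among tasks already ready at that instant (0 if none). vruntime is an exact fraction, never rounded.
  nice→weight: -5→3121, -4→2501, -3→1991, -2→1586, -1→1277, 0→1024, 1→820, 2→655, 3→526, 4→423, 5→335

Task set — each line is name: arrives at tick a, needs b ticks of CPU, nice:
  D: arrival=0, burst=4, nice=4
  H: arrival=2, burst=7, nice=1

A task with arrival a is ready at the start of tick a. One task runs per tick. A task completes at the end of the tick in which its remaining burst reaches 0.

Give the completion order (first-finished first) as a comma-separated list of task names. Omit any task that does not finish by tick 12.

completion order = D, H

t=0: vr[D=0] → run D
t=1: vr[D=1024/423] → run D
t=2: vr[D=2048/423 H=2048/423] → run D
t=3: vr[D=1024/141 H=2048/423] → run H
t=4: vr[D=1024/141 H=528128/86715] → run H
t=5: vr[D=1024/141 H=636416/86715] → run D
t=6: vr[H=636416/86715] → run H
t=7: vr[H=744704/86715] → run H
t=8: vr[H=852992/86715] → run H
t=9: vr[H=192256/17343] → run H
t=10: vr[H=1069568/86715] → run H
t=11: (idle)
t=12: (idle)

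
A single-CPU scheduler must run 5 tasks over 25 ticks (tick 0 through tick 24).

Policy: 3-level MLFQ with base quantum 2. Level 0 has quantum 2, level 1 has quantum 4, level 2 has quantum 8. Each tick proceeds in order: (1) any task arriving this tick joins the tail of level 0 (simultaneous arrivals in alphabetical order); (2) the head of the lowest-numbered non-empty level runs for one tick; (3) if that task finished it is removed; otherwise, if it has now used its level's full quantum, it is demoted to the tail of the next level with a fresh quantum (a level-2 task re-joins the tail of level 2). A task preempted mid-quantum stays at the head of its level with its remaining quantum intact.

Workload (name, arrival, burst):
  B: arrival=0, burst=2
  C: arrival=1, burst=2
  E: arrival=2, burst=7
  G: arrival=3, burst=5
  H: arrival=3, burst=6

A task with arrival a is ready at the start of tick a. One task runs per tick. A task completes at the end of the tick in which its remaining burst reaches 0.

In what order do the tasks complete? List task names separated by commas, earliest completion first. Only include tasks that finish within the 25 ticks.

completion order = B, C, G, H, E

t=0: L0/L1/L2 = B/-/- → run B
t=1: L0/L1/L2 = BC/-/- → run B
t=2: L0/L1/L2 = CE/-/- → run C
t=3: L0/L1/L2 = CEGH/-/- → run C
t=4: L0/L1/L2 = EGH/-/- → run E
t=5: L0/L1/L2 = EGH/-/- → run E
t=6: L0/L1/L2 = GH/E/- → run G
t=7: L0/L1/L2 = GH/E/- → run G
t=8: L0/L1/L2 = H/EG/- → run H
t=9: L0/L1/L2 = H/EG/- → run H
t=10: L0/L1/L2 = -/EGH/- → run E
t=11: L0/L1/L2 = -/EGH/- → run E
t=12: L0/L1/L2 = -/EGH/- → run E
t=13: L0/L1/L2 = -/EGH/- → run E
t=14: L0/L1/L2 = -/GH/E → run G
t=15: L0/L1/L2 = -/GH/E → run G
t=16: L0/L1/L2 = -/GH/E → run G
t=17: L0/L1/L2 = -/H/E → run H
t=18: L0/L1/L2 = -/H/E → run H
t=19: L0/L1/L2 = -/H/E → run H
t=20: L0/L1/L2 = -/H/E → run H
t=21: L0/L1/L2 = -/-/E → run E
t=22: (idle)
t=23: (idle)
t=24: (idle)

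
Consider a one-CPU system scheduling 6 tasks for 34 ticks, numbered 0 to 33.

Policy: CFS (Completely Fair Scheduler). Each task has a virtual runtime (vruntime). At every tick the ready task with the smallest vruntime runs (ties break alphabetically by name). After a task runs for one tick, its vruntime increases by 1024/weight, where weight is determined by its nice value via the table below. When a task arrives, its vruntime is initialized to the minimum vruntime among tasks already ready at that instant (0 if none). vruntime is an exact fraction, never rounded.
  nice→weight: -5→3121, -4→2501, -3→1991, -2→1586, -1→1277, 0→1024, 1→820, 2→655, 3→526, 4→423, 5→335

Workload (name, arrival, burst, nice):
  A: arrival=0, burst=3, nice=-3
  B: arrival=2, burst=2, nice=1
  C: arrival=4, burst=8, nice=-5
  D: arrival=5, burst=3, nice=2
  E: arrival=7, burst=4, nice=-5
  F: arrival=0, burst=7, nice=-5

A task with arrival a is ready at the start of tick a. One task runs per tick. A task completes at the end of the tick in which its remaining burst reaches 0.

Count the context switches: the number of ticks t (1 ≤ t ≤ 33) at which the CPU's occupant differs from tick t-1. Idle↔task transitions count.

context switches = 25

t=0: vr[A=0 F=0] → run A
t=1: vr[A=1024/1991 F=0] → run F
t=2: vr[A=1024/1991 B=1024/3121 F=1024/3121] → run B
t=3: vr[A=1024/1991 B=1008896/639805 F=1024/3121] → run F
t=4: vr[A=1024/1991 B=1008896/639805 C=1024/1991 F=2048/3121] → run A
t=5: vr[A=2048/1991 B=1008896/639805 C=1024/1991 D=1024/1991 F=2048/3121] → run C
t=6: vr[A=2048/1991 B=1008896/639805 C=5234688/6213911 D=1024/1991 F=2048/3121] → run D
t=7: vr[A=2048/1991 B=1008896/639805 C=5234688/6213911 D=2709504/1304105 E=2048/3121 F=2048/3121] → run E
t=8: vr[A=2048/1991 B=1008896/639805 C=5234688/6213911 D=2709504/1304105 E=3072/3121 F=2048/3121] → run F
t=9: vr[A=2048/1991 B=1008896/639805 C=5234688/6213911 D=2709504/1304105 E=3072/3121 F=3072/3121] → run C
t=10: vr[A=2048/1991 B=1008896/639805 C=7273472/6213911 D=2709504/1304105 E=3072/3121 F=3072/3121] → run E
t=11: vr[A=2048/1991 B=1008896/639805 C=7273472/6213911 D=2709504/1304105 E=4096/3121 F=3072/3121] → run F
t=12: vr[A=2048/1991 B=1008896/639805 C=7273472/6213911 D=2709504/1304105 E=4096/3121 F=4096/3121] → run A
t=13: vr[B=1008896/639805 C=7273472/6213911 D=2709504/1304105 E=4096/3121 F=4096/3121] → run C
t=14: vr[B=1008896/639805 C=9312256/6213911 D=2709504/1304105 E=4096/3121 F=4096/3121] → run E
t=15: vr[B=1008896/639805 C=9312256/6213911 D=2709504/1304105 E=5120/3121 F=4096/3121] → run F
t=16: vr[B=1008896/639805 C=9312256/6213911 D=2709504/1304105 E=5120/3121 F=5120/3121] → run C
t=17: vr[B=1008896/639805 C=11351040/6213911 D=2709504/1304105 E=5120/3121 F=5120/3121] → run B
t=18: vr[C=11351040/6213911 D=2709504/1304105 E=5120/3121 F=5120/3121] → run E
t=19: vr[C=11351040/6213911 D=2709504/1304105 F=5120/3121] → run F
t=20: vr[C=11351040/6213911 D=2709504/1304105 F=6144/3121] → run C
t=21: vr[C=13389824/6213911 D=2709504/1304105 F=6144/3121] → run F
t=22: vr[C=13389824/6213911 D=2709504/1304105] → run D
t=23: vr[C=13389824/6213911 D=4748288/1304105] → run C
t=24: vr[C=15428608/6213911 D=4748288/1304105] → run C
t=25: vr[C=17467392/6213911 D=4748288/1304105] → run C
t=26: vr[D=4748288/1304105] → run D
t=27: (idle)
t=28: (idle)
t=29: (idle)
t=30: (idle)
t=31: (idle)
t=32: (idle)
t=33: (idle)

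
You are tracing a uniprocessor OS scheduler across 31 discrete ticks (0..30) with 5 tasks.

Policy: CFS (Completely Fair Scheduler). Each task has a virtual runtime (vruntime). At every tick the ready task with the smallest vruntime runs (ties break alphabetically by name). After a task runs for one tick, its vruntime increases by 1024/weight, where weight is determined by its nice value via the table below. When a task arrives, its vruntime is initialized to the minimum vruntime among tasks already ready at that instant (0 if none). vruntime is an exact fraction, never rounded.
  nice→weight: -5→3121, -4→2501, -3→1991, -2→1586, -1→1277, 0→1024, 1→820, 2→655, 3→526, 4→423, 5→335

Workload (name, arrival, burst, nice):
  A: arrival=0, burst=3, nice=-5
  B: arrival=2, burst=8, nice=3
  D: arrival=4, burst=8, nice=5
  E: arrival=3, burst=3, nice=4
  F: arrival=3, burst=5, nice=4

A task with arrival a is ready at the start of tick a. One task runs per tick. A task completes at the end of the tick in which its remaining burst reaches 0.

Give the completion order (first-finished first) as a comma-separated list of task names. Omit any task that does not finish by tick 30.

t=0: vr[A=0] → run A
t=1: vr[A=1024/3121] → run A
t=2: vr[A=2048/3121 B=2048/3121] → run A
t=3: vr[B=2048/3121 E=2048/3121 F=2048/3121] → run B
t=4: vr[B=2136576/820823 D=2048/3121 E=2048/3121 F=2048/3121] → run D
t=5: vr[B=2136576/820823 D=3881984/1045535 E=2048/3121 F=2048/3121] → run E
t=6: vr[B=2136576/820823 D=3881984/1045535 E=4062208/1320183 F=2048/3121] → run F
t=7: vr[B=2136576/820823 D=3881984/1045535 E=4062208/1320183 F=4062208/1320183] → run B
t=8: vr[B=3734528/820823 D=3881984/1045535 E=4062208/1320183 F=4062208/1320183] → run E
t=9: vr[B=3734528/820823 D=3881984/1045535 E=7258112/1320183 F=4062208/1320183] → run F
t=10: vr[B=3734528/820823 D=3881984/1045535 E=7258112/1320183 F=7258112/1320183] → run D
t=11: vr[B=3734528/820823 D=7077888/1045535 E=7258112/1320183 F=7258112/1320183] → run B
t=12: vr[B=5332480/820823 D=7077888/1045535 E=7258112/1320183 F=7258112/1320183] → run E
t=13: vr[B=5332480/820823 D=7077888/1045535 F=7258112/1320183] → run F
t=14: vr[B=5332480/820823 D=7077888/1045535 F=3484672/440061] → run B
t=15: vr[B=6930432/820823 D=7077888/1045535 F=3484672/440061] → run D
t=16: vr[B=6930432/820823 D=10273792/1045535 F=3484672/440061] → run F
t=17: vr[B=6930432/820823 D=10273792/1045535 F=13649920/1320183] → run B
t=18: vr[B=8528384/820823 D=10273792/1045535 F=13649920/1320183] → run D
t=19: vr[B=8528384/820823 D=13469696/1045535 F=13649920/1320183] → run F
t=20: vr[B=8528384/820823 D=13469696/1045535] → run B
t=21: vr[B=10126336/820823 D=13469696/1045535] → run B
t=22: vr[B=11724288/820823 D=13469696/1045535] → run D
t=23: vr[B=11724288/820823 D=3333120/209107] → run B
t=24: vr[D=3333120/209107] → run D
t=25: vr[D=19861504/1045535] → run D
t=26: vr[D=23057408/1045535] → run D
t=27: (idle)
t=28: (idle)
t=29: (idle)
t=30: (idle)

completion order = A, E, F, B, D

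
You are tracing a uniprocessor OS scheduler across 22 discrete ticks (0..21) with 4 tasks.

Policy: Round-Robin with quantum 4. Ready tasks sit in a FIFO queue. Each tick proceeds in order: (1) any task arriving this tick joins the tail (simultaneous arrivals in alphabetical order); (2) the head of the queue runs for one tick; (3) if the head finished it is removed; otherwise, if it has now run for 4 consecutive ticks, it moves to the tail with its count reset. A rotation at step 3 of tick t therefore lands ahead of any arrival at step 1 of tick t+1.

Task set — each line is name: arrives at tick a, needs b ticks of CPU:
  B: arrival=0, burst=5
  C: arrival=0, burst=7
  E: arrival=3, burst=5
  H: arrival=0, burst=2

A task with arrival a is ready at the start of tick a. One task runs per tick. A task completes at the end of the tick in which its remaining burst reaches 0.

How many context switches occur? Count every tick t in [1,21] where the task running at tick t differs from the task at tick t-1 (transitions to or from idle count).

context switches = 7

t=0: queue=[B,C,H] q_used=0 → run B
t=1: queue=[B,C,H] q_used=1 → run B
t=2: queue=[B,C,H] q_used=2 → run B
t=3: queue=[B,C,H,E] q_used=3 → run B
t=4: queue=[C,H,E,B] q_used=0 → run C
t=5: queue=[C,H,E,B] q_used=1 → run C
t=6: queue=[C,H,E,B] q_used=2 → run C
t=7: queue=[C,H,E,B] q_used=3 → run C
t=8: queue=[H,E,B,C] q_used=0 → run H
t=9: queue=[H,E,B,C] q_used=1 → run H
t=10: queue=[E,B,C] q_used=0 → run E
t=11: queue=[E,B,C] q_used=1 → run E
t=12: queue=[E,B,C] q_used=2 → run E
t=13: queue=[E,B,C] q_used=3 → run E
t=14: queue=[B,C,E] q_used=0 → run B
t=15: queue=[C,E] q_used=0 → run C
t=16: queue=[C,E] q_used=1 → run C
t=17: queue=[C,E] q_used=2 → run C
t=18: queue=[E] q_used=0 → run E
t=19: (idle)
t=20: (idle)
t=21: (idle)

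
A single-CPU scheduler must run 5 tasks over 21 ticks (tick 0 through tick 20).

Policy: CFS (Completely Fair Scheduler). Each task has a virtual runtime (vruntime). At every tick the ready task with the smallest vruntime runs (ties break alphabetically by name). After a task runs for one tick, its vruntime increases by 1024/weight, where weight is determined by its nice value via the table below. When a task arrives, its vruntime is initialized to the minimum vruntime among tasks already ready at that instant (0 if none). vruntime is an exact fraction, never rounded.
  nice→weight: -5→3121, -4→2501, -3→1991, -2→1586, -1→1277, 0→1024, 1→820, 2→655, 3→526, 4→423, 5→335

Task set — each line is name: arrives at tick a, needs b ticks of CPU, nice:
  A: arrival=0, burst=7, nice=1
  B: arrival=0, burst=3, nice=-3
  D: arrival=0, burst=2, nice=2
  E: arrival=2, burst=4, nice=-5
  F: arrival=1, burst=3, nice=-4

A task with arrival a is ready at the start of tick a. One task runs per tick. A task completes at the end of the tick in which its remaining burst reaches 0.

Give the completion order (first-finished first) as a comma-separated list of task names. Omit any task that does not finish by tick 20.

t=0: vr[A=0 B=0 D=0] → run A
t=1: vr[A=256/205 B=0 D=0 F=0] → run B
t=2: vr[A=256/205 B=1024/1991 D=0 E=0 F=0] → run D
t=3: vr[A=256/205 B=1024/1991 D=1024/655 E=0 F=0] → run E
t=4: vr[A=256/205 B=1024/1991 D=1024/655 E=1024/3121 F=0] → run F
t=5: vr[A=256/205 B=1024/1991 D=1024/655 E=1024/3121 F=1024/2501] → run E
t=6: vr[A=256/205 B=1024/1991 D=1024/655 E=2048/3121 F=1024/2501] → run F
t=7: vr[A=256/205 B=1024/1991 D=1024/655 E=2048/3121 F=2048/2501] → run B
t=8: vr[A=256/205 B=2048/1991 D=1024/655 E=2048/3121 F=2048/2501] → run E
t=9: vr[A=256/205 B=2048/1991 D=1024/655 E=3072/3121 F=2048/2501] → run F
t=10: vr[A=256/205 B=2048/1991 D=1024/655 E=3072/3121] → run E
t=11: vr[A=256/205 B=2048/1991 D=1024/655] → run B
t=12: vr[A=256/205 D=1024/655] → run A
t=13: vr[A=512/205 D=1024/655] → run D
t=14: vr[A=512/205] → run A
t=15: vr[A=768/205] → run A
t=16: vr[A=1024/205] → run A
t=17: vr[A=256/41] → run A
t=18: vr[A=1536/205] → run A
t=19: (idle)
t=20: (idle)

completion order = F, E, B, D, A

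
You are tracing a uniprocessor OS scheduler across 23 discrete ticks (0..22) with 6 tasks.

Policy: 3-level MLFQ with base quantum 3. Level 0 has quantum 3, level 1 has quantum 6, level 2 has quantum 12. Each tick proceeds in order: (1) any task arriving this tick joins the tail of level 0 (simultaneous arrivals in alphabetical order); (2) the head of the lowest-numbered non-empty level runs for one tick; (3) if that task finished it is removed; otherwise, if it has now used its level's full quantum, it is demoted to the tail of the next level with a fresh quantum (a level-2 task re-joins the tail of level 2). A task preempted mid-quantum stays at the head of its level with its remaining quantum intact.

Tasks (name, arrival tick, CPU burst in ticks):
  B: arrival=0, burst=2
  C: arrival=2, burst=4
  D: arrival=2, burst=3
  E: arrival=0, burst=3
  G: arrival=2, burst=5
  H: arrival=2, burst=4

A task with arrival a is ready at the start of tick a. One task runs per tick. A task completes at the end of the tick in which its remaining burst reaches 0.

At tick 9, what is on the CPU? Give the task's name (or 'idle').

running at tick 9 = D

t=0: L0/L1/L2 = BE/-/- → run B
t=1: L0/L1/L2 = BE/-/- → run B
t=2: L0/L1/L2 = ECDGH/-/- → run E
t=3: L0/L1/L2 = ECDGH/-/- → run E
t=4: L0/L1/L2 = ECDGH/-/- → run E
t=5: L0/L1/L2 = CDGH/-/- → run C
t=6: L0/L1/L2 = CDGH/-/- → run C
t=7: L0/L1/L2 = CDGH/-/- → run C
t=8: L0/L1/L2 = DGH/C/- → run D
t=9: L0/L1/L2 = DGH/C/- → run D
t=10: L0/L1/L2 = DGH/C/- → run D
t=11: L0/L1/L2 = GH/C/- → run G
t=12: L0/L1/L2 = GH/C/- → run G
t=13: L0/L1/L2 = GH/C/- → run G
t=14: L0/L1/L2 = H/CG/- → run H
t=15: L0/L1/L2 = H/CG/- → run H
t=16: L0/L1/L2 = H/CG/- → run H
t=17: L0/L1/L2 = -/CGH/- → run C
t=18: L0/L1/L2 = -/GH/- → run G
t=19: L0/L1/L2 = -/GH/- → run G
t=20: L0/L1/L2 = -/H/- → run H
t=21: (idle)
t=22: (idle)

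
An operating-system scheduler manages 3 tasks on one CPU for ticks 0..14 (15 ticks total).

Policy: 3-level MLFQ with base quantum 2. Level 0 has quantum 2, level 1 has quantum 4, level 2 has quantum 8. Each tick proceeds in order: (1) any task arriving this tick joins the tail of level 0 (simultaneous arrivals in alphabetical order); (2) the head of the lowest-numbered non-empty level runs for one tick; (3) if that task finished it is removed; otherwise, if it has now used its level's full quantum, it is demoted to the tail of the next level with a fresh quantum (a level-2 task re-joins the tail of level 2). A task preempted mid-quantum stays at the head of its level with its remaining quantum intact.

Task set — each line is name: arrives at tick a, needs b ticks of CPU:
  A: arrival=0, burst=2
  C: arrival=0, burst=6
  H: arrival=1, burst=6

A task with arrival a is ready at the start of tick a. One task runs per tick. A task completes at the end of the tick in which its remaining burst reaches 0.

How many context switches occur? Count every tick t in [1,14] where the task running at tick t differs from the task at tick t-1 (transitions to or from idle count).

t=0: L0/L1/L2 = AC/-/- → run A
t=1: L0/L1/L2 = ACH/-/- → run A
t=2: L0/L1/L2 = CH/-/- → run C
t=3: L0/L1/L2 = CH/-/- → run C
t=4: L0/L1/L2 = H/C/- → run H
t=5: L0/L1/L2 = H/C/- → run H
t=6: L0/L1/L2 = -/CH/- → run C
t=7: L0/L1/L2 = -/CH/- → run C
t=8: L0/L1/L2 = -/CH/- → run C
t=9: L0/L1/L2 = -/CH/- → run C
t=10: L0/L1/L2 = -/H/- → run H
t=11: L0/L1/L2 = -/H/- → run H
t=12: L0/L1/L2 = -/H/- → run H
t=13: L0/L1/L2 = -/H/- → run H
t=14: (idle)

context switches = 5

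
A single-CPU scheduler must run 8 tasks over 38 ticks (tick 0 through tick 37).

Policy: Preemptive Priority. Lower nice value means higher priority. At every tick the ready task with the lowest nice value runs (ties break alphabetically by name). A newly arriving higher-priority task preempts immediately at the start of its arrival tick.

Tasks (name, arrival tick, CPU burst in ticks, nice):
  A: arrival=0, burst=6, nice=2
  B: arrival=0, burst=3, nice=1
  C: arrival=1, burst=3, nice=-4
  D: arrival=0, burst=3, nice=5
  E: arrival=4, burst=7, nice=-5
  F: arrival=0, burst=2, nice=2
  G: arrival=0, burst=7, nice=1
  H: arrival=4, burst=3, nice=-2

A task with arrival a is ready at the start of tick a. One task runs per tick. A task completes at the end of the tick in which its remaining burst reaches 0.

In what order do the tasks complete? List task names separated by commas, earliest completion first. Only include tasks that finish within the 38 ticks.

completion order = C, E, H, B, G, A, F, D

t=0: ready={A,B,D,F,G} → run B
t=1: ready={A,B,C,D,F,G} → run C
t=2: ready={A,B,C,D,F,G} → run C
t=3: ready={A,B,C,D,F,G} → run C
t=4: ready={A,B,D,E,F,G,H} → run E
t=5: ready={A,B,D,E,F,G,H} → run E
t=6: ready={A,B,D,E,F,G,H} → run E
t=7: ready={A,B,D,E,F,G,H} → run E
t=8: ready={A,B,D,E,F,G,H} → run E
t=9: ready={A,B,D,E,F,G,H} → run E
t=10: ready={A,B,D,E,F,G,H} → run E
t=11: ready={A,B,D,F,G,H} → run H
t=12: ready={A,B,D,F,G,H} → run H
t=13: ready={A,B,D,F,G,H} → run H
t=14: ready={A,B,D,F,G} → run B
t=15: ready={A,B,D,F,G} → run B
t=16: ready={A,D,F,G} → run G
t=17: ready={A,D,F,G} → run G
t=18: ready={A,D,F,G} → run G
t=19: ready={A,D,F,G} → run G
t=20: ready={A,D,F,G} → run G
t=21: ready={A,D,F,G} → run G
t=22: ready={A,D,F,G} → run G
t=23: ready={A,D,F} → run A
t=24: ready={A,D,F} → run A
t=25: ready={A,D,F} → run A
t=26: ready={A,D,F} → run A
t=27: ready={A,D,F} → run A
t=28: ready={A,D,F} → run A
t=29: ready={D,F} → run F
t=30: ready={D,F} → run F
t=31: ready={D} → run D
t=32: ready={D} → run D
t=33: ready={D} → run D
t=34: (idle)
t=35: (idle)
t=36: (idle)
t=37: (idle)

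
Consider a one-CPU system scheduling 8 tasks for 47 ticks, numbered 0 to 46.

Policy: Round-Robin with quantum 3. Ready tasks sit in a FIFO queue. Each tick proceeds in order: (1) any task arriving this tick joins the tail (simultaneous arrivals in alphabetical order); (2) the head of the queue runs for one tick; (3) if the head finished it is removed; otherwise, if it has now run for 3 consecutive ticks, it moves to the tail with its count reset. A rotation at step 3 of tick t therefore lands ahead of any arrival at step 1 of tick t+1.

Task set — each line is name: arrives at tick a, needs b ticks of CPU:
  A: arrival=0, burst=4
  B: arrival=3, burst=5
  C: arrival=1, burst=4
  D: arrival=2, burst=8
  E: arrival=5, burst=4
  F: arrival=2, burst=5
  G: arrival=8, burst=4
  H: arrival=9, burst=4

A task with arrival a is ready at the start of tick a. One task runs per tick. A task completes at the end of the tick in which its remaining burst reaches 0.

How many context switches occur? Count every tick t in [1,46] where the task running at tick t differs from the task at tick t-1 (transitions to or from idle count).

context switches = 17

t=0: queue=[A] q_used=0 → run A
t=1: queue=[A,C] q_used=1 → run A
t=2: queue=[A,C,D,F] q_used=2 → run A
t=3: queue=[C,D,F,A,B] q_used=0 → run C
t=4: queue=[C,D,F,A,B] q_used=1 → run C
t=5: queue=[C,D,F,A,B,E] q_used=2 → run C
t=6: queue=[D,F,A,B,E,C] q_used=0 → run D
t=7: queue=[D,F,A,B,E,C] q_used=1 → run D
t=8: queue=[D,F,A,B,E,C,G] q_used=2 → run D
t=9: queue=[F,A,B,E,C,G,D,H] q_used=0 → run F
t=10: queue=[F,A,B,E,C,G,D,H] q_used=1 → run F
t=11: queue=[F,A,B,E,C,G,D,H] q_used=2 → run F
t=12: queue=[A,B,E,C,G,D,H,F] q_used=0 → run A
t=13: queue=[B,E,C,G,D,H,F] q_used=0 → run B
t=14: queue=[B,E,C,G,D,H,F] q_used=1 → run B
t=15: queue=[B,E,C,G,D,H,F] q_used=2 → run B
t=16: queue=[E,C,G,D,H,F,B] q_used=0 → run E
t=17: queue=[E,C,G,D,H,F,B] q_used=1 → run E
t=18: queue=[E,C,G,D,H,F,B] q_used=2 → run E
t=19: queue=[C,G,D,H,F,B,E] q_used=0 → run C
t=20: queue=[G,D,H,F,B,E] q_used=0 → run G
t=21: queue=[G,D,H,F,B,E] q_used=1 → run G
t=22: queue=[G,D,H,F,B,E] q_used=2 → run G
t=23: queue=[D,H,F,B,E,G] q_used=0 → run D
t=24: queue=[D,H,F,B,E,G] q_used=1 → run D
t=25: queue=[D,H,F,B,E,G] q_used=2 → run D
t=26: queue=[H,F,B,E,G,D] q_used=0 → run H
t=27: queue=[H,F,B,E,G,D] q_used=1 → run H
t=28: queue=[H,F,B,E,G,D] q_used=2 → run H
t=29: queue=[F,B,E,G,D,H] q_used=0 → run F
t=30: queue=[F,B,E,G,D,H] q_used=1 → run F
t=31: queue=[B,E,G,D,H] q_used=0 → run B
t=32: queue=[B,E,G,D,H] q_used=1 → run B
t=33: queue=[E,G,D,H] q_used=0 → run E
t=34: queue=[G,D,H] q_used=0 → run G
t=35: queue=[D,H] q_used=0 → run D
t=36: queue=[D,H] q_used=1 → run D
t=37: queue=[H] q_used=0 → run H
t=38: (idle)
t=39: (idle)
t=40: (idle)
t=41: (idle)
t=42: (idle)
t=43: (idle)
t=44: (idle)
t=45: (idle)
t=46: (idle)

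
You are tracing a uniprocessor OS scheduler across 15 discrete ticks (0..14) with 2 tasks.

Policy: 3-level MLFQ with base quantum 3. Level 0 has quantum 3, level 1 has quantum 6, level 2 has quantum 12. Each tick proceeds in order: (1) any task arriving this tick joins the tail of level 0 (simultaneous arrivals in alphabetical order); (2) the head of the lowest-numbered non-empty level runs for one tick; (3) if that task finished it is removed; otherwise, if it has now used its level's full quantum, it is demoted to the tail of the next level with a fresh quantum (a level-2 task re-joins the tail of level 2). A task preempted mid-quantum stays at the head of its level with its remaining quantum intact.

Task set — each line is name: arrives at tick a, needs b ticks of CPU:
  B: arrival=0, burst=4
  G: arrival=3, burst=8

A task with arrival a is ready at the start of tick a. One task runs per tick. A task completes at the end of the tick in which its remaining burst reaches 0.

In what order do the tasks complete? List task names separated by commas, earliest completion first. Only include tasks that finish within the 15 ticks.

completion order = B, G

t=0: L0/L1/L2 = B/-/- → run B
t=1: L0/L1/L2 = B/-/- → run B
t=2: L0/L1/L2 = B/-/- → run B
t=3: L0/L1/L2 = G/B/- → run G
t=4: L0/L1/L2 = G/B/- → run G
t=5: L0/L1/L2 = G/B/- → run G
t=6: L0/L1/L2 = -/BG/- → run B
t=7: L0/L1/L2 = -/G/- → run G
t=8: L0/L1/L2 = -/G/- → run G
t=9: L0/L1/L2 = -/G/- → run G
t=10: L0/L1/L2 = -/G/- → run G
t=11: L0/L1/L2 = -/G/- → run G
t=12: (idle)
t=13: (idle)
t=14: (idle)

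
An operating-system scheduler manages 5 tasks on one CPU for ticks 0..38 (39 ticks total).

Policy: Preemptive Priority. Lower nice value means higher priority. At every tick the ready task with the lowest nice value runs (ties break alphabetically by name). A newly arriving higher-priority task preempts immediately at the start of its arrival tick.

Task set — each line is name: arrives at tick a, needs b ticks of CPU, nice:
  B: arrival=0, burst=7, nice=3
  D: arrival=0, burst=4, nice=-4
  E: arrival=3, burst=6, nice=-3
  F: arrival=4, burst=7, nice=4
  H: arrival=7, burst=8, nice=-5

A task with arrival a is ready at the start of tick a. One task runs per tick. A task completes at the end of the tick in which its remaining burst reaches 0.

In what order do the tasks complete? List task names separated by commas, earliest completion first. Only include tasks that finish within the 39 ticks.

t=0: ready={B,D} → run D
t=1: ready={B,D} → run D
t=2: ready={B,D} → run D
t=3: ready={B,D,E} → run D
t=4: ready={B,E,F} → run E
t=5: ready={B,E,F} → run E
t=6: ready={B,E,F} → run E
t=7: ready={B,E,F,H} → run H
t=8: ready={B,E,F,H} → run H
t=9: ready={B,E,F,H} → run H
t=10: ready={B,E,F,H} → run H
t=11: ready={B,E,F,H} → run H
t=12: ready={B,E,F,H} → run H
t=13: ready={B,E,F,H} → run H
t=14: ready={B,E,F,H} → run H
t=15: ready={B,E,F} → run E
t=16: ready={B,E,F} → run E
t=17: ready={B,E,F} → run E
t=18: ready={B,F} → run B
t=19: ready={B,F} → run B
t=20: ready={B,F} → run B
t=21: ready={B,F} → run B
t=22: ready={B,F} → run B
t=23: ready={B,F} → run B
t=24: ready={B,F} → run B
t=25: ready={F} → run F
t=26: ready={F} → run F
t=27: ready={F} → run F
t=28: ready={F} → run F
t=29: ready={F} → run F
t=30: ready={F} → run F
t=31: ready={F} → run F
t=32: (idle)
t=33: (idle)
t=34: (idle)
t=35: (idle)
t=36: (idle)
t=37: (idle)
t=38: (idle)

completion order = D, H, E, B, F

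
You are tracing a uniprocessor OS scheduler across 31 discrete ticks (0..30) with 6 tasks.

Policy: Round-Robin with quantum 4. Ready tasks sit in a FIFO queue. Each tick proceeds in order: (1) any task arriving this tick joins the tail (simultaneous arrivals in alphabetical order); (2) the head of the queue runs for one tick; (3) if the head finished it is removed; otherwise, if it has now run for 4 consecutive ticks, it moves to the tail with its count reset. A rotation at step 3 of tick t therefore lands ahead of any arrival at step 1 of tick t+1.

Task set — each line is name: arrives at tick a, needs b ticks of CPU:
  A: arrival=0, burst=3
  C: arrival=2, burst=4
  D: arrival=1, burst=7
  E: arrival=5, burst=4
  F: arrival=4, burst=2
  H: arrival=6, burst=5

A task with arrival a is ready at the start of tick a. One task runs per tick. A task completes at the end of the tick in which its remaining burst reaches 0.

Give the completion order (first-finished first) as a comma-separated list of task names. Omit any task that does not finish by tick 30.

completion order = A, C, F, E, D, H

t=0: queue=[A] q_used=0 → run A
t=1: queue=[A,D] q_used=1 → run A
t=2: queue=[A,D,C] q_used=2 → run A
t=3: queue=[D,C] q_used=0 → run D
t=4: queue=[D,C,F] q_used=1 → run D
t=5: queue=[D,C,F,E] q_used=2 → run D
t=6: queue=[D,C,F,E,H] q_used=3 → run D
t=7: queue=[C,F,E,H,D] q_used=0 → run C
t=8: queue=[C,F,E,H,D] q_used=1 → run C
t=9: queue=[C,F,E,H,D] q_used=2 → run C
t=10: queue=[C,F,E,H,D] q_used=3 → run C
t=11: queue=[F,E,H,D] q_used=0 → run F
t=12: queue=[F,E,H,D] q_used=1 → run F
t=13: queue=[E,H,D] q_used=0 → run E
t=14: queue=[E,H,D] q_used=1 → run E
t=15: queue=[E,H,D] q_used=2 → run E
t=16: queue=[E,H,D] q_used=3 → run E
t=17: queue=[H,D] q_used=0 → run H
t=18: queue=[H,D] q_used=1 → run H
t=19: queue=[H,D] q_used=2 → run H
t=20: queue=[H,D] q_used=3 → run H
t=21: queue=[D,H] q_used=0 → run D
t=22: queue=[D,H] q_used=1 → run D
t=23: queue=[D,H] q_used=2 → run D
t=24: queue=[H] q_used=0 → run H
t=25: (idle)
t=26: (idle)
t=27: (idle)
t=28: (idle)
t=29: (idle)
t=30: (idle)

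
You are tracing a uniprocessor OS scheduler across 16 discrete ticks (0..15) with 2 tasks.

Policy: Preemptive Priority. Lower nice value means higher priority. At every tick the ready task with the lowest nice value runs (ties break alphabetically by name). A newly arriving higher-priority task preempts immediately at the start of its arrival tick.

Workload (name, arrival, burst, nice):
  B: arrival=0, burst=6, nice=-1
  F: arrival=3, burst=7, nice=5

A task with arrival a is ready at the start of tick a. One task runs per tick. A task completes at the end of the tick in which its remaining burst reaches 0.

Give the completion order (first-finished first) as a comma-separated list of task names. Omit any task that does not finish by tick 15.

completion order = B, F

t=0: ready={B} → run B
t=1: ready={B} → run B
t=2: ready={B} → run B
t=3: ready={B,F} → run B
t=4: ready={B,F} → run B
t=5: ready={B,F} → run B
t=6: ready={F} → run F
t=7: ready={F} → run F
t=8: ready={F} → run F
t=9: ready={F} → run F
t=10: ready={F} → run F
t=11: ready={F} → run F
t=12: ready={F} → run F
t=13: (idle)
t=14: (idle)
t=15: (idle)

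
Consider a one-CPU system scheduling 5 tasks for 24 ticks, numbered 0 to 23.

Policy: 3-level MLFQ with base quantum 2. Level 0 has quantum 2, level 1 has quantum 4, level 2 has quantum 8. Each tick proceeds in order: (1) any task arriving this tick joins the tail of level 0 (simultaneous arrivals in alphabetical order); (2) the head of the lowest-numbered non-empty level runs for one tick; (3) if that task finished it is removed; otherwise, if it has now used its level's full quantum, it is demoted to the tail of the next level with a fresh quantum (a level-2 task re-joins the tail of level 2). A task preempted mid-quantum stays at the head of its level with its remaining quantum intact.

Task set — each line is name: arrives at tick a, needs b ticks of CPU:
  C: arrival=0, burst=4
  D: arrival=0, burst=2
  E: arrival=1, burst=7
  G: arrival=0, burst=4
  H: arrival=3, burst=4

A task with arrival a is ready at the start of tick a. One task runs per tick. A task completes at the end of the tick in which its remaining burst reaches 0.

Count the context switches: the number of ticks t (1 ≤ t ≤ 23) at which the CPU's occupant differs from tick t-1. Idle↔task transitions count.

context switches = 10

t=0: L0/L1/L2 = CDG/-/- → run C
t=1: L0/L1/L2 = CDGE/-/- → run C
t=2: L0/L1/L2 = DGE/C/- → run D
t=3: L0/L1/L2 = DGEH/C/- → run D
t=4: L0/L1/L2 = GEH/C/- → run G
t=5: L0/L1/L2 = GEH/C/- → run G
t=6: L0/L1/L2 = EH/CG/- → run E
t=7: L0/L1/L2 = EH/CG/- → run E
t=8: L0/L1/L2 = H/CGE/- → run H
t=9: L0/L1/L2 = H/CGE/- → run H
t=10: L0/L1/L2 = -/CGEH/- → run C
t=11: L0/L1/L2 = -/CGEH/- → run C
t=12: L0/L1/L2 = -/GEH/- → run G
t=13: L0/L1/L2 = -/GEH/- → run G
t=14: L0/L1/L2 = -/EH/- → run E
t=15: L0/L1/L2 = -/EH/- → run E
t=16: L0/L1/L2 = -/EH/- → run E
t=17: L0/L1/L2 = -/EH/- → run E
t=18: L0/L1/L2 = -/H/E → run H
t=19: L0/L1/L2 = -/H/E → run H
t=20: L0/L1/L2 = -/-/E → run E
t=21: (idle)
t=22: (idle)
t=23: (idle)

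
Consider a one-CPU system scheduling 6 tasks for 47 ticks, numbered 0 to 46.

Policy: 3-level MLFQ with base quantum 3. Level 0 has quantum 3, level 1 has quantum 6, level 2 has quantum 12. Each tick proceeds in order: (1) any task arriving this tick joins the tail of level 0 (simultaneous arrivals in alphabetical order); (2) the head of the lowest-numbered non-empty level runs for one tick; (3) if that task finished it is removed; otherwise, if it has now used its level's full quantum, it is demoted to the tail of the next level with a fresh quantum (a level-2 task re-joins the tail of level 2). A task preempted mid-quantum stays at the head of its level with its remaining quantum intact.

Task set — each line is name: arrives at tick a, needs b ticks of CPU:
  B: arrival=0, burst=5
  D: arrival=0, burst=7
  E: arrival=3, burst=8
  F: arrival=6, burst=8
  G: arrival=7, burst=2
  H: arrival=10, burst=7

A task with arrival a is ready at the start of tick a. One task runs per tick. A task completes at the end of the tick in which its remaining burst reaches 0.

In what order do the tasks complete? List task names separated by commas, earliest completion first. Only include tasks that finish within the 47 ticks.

t=0: L0/L1/L2 = BD/-/- → run B
t=1: L0/L1/L2 = BD/-/- → run B
t=2: L0/L1/L2 = BD/-/- → run B
t=3: L0/L1/L2 = DE/B/- → run D
t=4: L0/L1/L2 = DE/B/- → run D
t=5: L0/L1/L2 = DE/B/- → run D
t=6: L0/L1/L2 = EF/BD/- → run E
t=7: L0/L1/L2 = EFG/BD/- → run E
t=8: L0/L1/L2 = EFG/BD/- → run E
t=9: L0/L1/L2 = FG/BDE/- → run F
t=10: L0/L1/L2 = FGH/BDE/- → run F
t=11: L0/L1/L2 = FGH/BDE/- → run F
t=12: L0/L1/L2 = GH/BDEF/- → run G
t=13: L0/L1/L2 = GH/BDEF/- → run G
t=14: L0/L1/L2 = H/BDEF/- → run H
t=15: L0/L1/L2 = H/BDEF/- → run H
t=16: L0/L1/L2 = H/BDEF/- → run H
t=17: L0/L1/L2 = -/BDEFH/- → run B
t=18: L0/L1/L2 = -/BDEFH/- → run B
t=19: L0/L1/L2 = -/DEFH/- → run D
t=20: L0/L1/L2 = -/DEFH/- → run D
t=21: L0/L1/L2 = -/DEFH/- → run D
t=22: L0/L1/L2 = -/DEFH/- → run D
t=23: L0/L1/L2 = -/EFH/- → run E
t=24: L0/L1/L2 = -/EFH/- → run E
t=25: L0/L1/L2 = -/EFH/- → run E
t=26: L0/L1/L2 = -/EFH/- → run E
t=27: L0/L1/L2 = -/EFH/- → run E
t=28: L0/L1/L2 = -/FH/- → run F
t=29: L0/L1/L2 = -/FH/- → run F
t=30: L0/L1/L2 = -/FH/- → run F
t=31: L0/L1/L2 = -/FH/- → run F
t=32: L0/L1/L2 = -/FH/- → run F
t=33: L0/L1/L2 = -/H/- → run H
t=34: L0/L1/L2 = -/H/- → run H
t=35: L0/L1/L2 = -/H/- → run H
t=36: L0/L1/L2 = -/H/- → run H
t=37: (idle)
t=38: (idle)
t=39: (idle)
t=40: (idle)
t=41: (idle)
t=42: (idle)
t=43: (idle)
t=44: (idle)
t=45: (idle)
t=46: (idle)

completion order = G, B, D, E, F, H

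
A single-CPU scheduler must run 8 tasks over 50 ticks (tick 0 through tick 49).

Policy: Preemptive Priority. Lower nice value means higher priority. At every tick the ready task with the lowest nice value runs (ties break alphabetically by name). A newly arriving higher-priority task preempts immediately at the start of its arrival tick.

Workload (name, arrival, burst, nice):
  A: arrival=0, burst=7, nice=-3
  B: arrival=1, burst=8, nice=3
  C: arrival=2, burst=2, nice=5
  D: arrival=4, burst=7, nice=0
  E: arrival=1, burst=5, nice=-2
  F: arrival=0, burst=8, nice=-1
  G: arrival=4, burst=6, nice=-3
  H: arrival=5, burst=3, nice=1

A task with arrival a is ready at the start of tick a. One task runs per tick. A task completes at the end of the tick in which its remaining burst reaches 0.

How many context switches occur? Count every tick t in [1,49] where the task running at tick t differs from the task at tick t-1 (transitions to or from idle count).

t=0: ready={A,F} → run A
t=1: ready={A,B,E,F} → run A
t=2: ready={A,B,C,E,F} → run A
t=3: ready={A,B,C,E,F} → run A
t=4: ready={A,B,C,D,E,F,G} → run A
t=5: ready={A,B,C,D,E,F,G,H} → run A
t=6: ready={A,B,C,D,E,F,G,H} → run A
t=7: ready={B,C,D,E,F,G,H} → run G
t=8: ready={B,C,D,E,F,G,H} → run G
t=9: ready={B,C,D,E,F,G,H} → run G
t=10: ready={B,C,D,E,F,G,H} → run G
t=11: ready={B,C,D,E,F,G,H} → run G
t=12: ready={B,C,D,E,F,G,H} → run G
t=13: ready={B,C,D,E,F,H} → run E
t=14: ready={B,C,D,E,F,H} → run E
t=15: ready={B,C,D,E,F,H} → run E
t=16: ready={B,C,D,E,F,H} → run E
t=17: ready={B,C,D,E,F,H} → run E
t=18: ready={B,C,D,F,H} → run F
t=19: ready={B,C,D,F,H} → run F
t=20: ready={B,C,D,F,H} → run F
t=21: ready={B,C,D,F,H} → run F
t=22: ready={B,C,D,F,H} → run F
t=23: ready={B,C,D,F,H} → run F
t=24: ready={B,C,D,F,H} → run F
t=25: ready={B,C,D,F,H} → run F
t=26: ready={B,C,D,H} → run D
t=27: ready={B,C,D,H} → run D
t=28: ready={B,C,D,H} → run D
t=29: ready={B,C,D,H} → run D
t=30: ready={B,C,D,H} → run D
t=31: ready={B,C,D,H} → run D
t=32: ready={B,C,D,H} → run D
t=33: ready={B,C,H} → run H
t=34: ready={B,C,H} → run H
t=35: ready={B,C,H} → run H
t=36: ready={B,C} → run B
t=37: ready={B,C} → run B
t=38: ready={B,C} → run B
t=39: ready={B,C} → run B
t=40: ready={B,C} → run B
t=41: ready={B,C} → run B
t=42: ready={B,C} → run B
t=43: ready={B,C} → run B
t=44: ready={C} → run C
t=45: ready={C} → run C
t=46: (idle)
t=47: (idle)
t=48: (idle)
t=49: (idle)

context switches = 8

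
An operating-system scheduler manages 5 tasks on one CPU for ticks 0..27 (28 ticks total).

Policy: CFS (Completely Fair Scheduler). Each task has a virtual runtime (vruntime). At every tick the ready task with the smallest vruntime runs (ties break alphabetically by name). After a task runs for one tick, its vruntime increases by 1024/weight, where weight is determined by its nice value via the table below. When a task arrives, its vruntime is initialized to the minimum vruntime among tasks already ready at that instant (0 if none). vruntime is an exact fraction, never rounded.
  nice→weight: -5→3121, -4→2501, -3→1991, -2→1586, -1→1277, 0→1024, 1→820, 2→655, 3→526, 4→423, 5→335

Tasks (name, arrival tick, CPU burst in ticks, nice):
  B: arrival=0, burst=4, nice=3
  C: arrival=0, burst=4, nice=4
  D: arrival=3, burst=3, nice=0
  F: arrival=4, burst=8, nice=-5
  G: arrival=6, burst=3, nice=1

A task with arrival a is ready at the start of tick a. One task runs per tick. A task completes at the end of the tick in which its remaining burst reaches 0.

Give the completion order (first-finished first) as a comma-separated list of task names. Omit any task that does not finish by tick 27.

completion order = D, F, G, B, C

t=0: vr[B=0 C=0] → run B
t=1: vr[B=512/263 C=0] → run C
t=2: vr[B=512/263 C=1024/423] → run B
t=3: vr[B=1024/263 C=1024/423 D=1024/423] → run C
t=4: vr[B=1024/263 C=2048/423 D=1024/423 F=1024/423] → run D
t=5: vr[B=1024/263 C=2048/423 D=1447/423 F=1024/423] → run F
t=6: vr[B=1024/263 C=2048/423 D=1447/423 F=3629056/1320183 G=3629056/1320183] → run F
t=7: vr[B=1024/263 C=2048/423 D=1447/423 F=4062208/1320183 G=3629056/1320183] → run G
t=8: vr[B=1024/263 C=2048/423 D=1447/423 F=4062208/1320183 G=1081923328/270637515] → run F
t=9: vr[B=1024/263 C=2048/423 D=1447/423 F=4495360/1320183 G=1081923328/270637515] → run F
t=10: vr[B=1024/263 C=2048/423 D=1447/423 F=4928512/1320183 G=1081923328/270637515] → run D
t=11: vr[B=1024/263 C=2048/423 D=1870/423 F=4928512/1320183 G=1081923328/270637515] → run F
t=12: vr[B=1024/263 C=2048/423 D=1870/423 F=5361664/1320183 G=1081923328/270637515] → run B
t=13: vr[B=1536/263 C=2048/423 D=1870/423 F=5361664/1320183 G=1081923328/270637515] → run G
t=14: vr[B=1536/263 C=2048/423 D=1870/423 F=5361664/1320183 G=1419890176/270637515] → run F
t=15: vr[B=1536/263 C=2048/423 D=1870/423 F=5794816/1320183 G=1419890176/270637515] → run F
t=16: vr[B=1536/263 C=2048/423 D=1870/423 F=6227968/1320183 G=1419890176/270637515] → run D
t=17: vr[B=1536/263 C=2048/423 F=6227968/1320183 G=1419890176/270637515] → run F
t=18: vr[B=1536/263 C=2048/423 G=1419890176/270637515] → run C
t=19: vr[B=1536/263 C=1024/141 G=1419890176/270637515] → run G
t=20: vr[B=1536/263 C=1024/141] → run B
t=21: vr[C=1024/141] → run C
t=22: (idle)
t=23: (idle)
t=24: (idle)
t=25: (idle)
t=26: (idle)
t=27: (idle)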